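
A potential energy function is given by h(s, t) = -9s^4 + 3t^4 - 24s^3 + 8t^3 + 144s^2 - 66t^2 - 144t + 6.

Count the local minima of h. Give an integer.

h separates as a function of s plus a function of t, so ∇h=0 decouples.
∂h/∂s = -36s(s - 2)(s + 4) = 0 at s ∈ {-4, 0, 2}; ∂h/∂t = 12(t - 3)(t + 1)(t + 4) = 0 at t ∈ {-4, -1, 3}.
The Hessian is diagonal: diag(h_ss, h_tt). Second derivatives: h_ss(-4)=-864, h_ss(0)=288, h_ss(2)=-432; h_tt(-4)=252, h_tt(-1)=-144, h_tt(3)=336.
Local minima occur where both diagonal entries positive: (0, -4), (0, 3). Count: 2.

2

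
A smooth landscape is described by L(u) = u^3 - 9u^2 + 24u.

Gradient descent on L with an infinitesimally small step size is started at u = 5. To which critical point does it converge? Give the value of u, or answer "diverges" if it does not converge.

4

L'(u) = 3(u - 4)(u - 2), so L'(5) = 9.
Gradient descent moves in the -L' direction, i.e. u is decreasing.
The nearest critical point in that direction is u = 4, where L'' = 6 > 0 (a local minimum). The iterate converges there.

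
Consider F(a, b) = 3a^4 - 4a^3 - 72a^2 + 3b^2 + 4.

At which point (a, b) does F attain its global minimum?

(4, 0)

F(a,b) separates as P(a) + Q(b) + 4, so its minimum is min P + min Q + 4.
P'(a) = 12a(a - 4)(a + 3) vanishes at a ∈ {-3, 0, 4}; Q'(b) = 6b vanishes at b ∈ {0}.
Local minima of P (where P''>0): P(-3)=-297, P(4)=-640. Local minima of Q: Q(0)=0.
So the global minimum of F is P(4) + Q(0) + 4 = -640 + 0 + 4 = -636, attained at (4, 0).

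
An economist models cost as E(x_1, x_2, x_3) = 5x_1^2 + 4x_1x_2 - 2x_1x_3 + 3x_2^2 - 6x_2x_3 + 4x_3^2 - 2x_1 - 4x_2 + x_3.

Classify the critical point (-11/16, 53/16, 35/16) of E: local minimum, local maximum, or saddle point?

local minimum

The Hessian is constant: H = [[10, 4, -2], [4, 6, -6], [-2, -6, 8]].
Leading principal minors: Δ₁ = 10, Δ₂ = 44, Δ₃ = 64.
All leading minors are positive, so H is positive definite: a local minimum.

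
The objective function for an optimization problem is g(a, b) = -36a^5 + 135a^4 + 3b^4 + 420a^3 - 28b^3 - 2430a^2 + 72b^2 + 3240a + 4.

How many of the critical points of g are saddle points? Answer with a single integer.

6

g separates as a function of a plus a function of b, so ∇g=0 decouples.
∂g/∂a = -180(a - 3)(a - 2)(a - 1)(a + 3) = 0 at a ∈ {-3, 1, 2, 3}; ∂g/∂b = 12b(b - 4)(b - 3) = 0 at b ∈ {0, 3, 4}.
The Hessian is diagonal: diag(g_aa, g_bb). Second derivatives: g_aa(-3)=21600, g_aa(1)=-1440, g_aa(2)=900, g_aa(3)=-2160; g_bb(0)=144, g_bb(3)=-36, g_bb(4)=48.
Saddle points occur where the two diagonal entries have opposite signs: (-3, 3), (1, 0), (1, 4), (2, 3), (3, 0), (3, 4). Count: 6.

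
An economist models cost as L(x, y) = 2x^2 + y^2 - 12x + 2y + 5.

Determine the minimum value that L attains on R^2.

L(x,y) separates as P(x) + Q(y) + 5, so its minimum is min P + min Q + 5.
P'(x) = 4x - 12 vanishes at x ∈ {3}; Q'(y) = 2y + 2 vanishes at y ∈ {-1}.
Local minima of P (where P''>0): P(3)=-18. Local minima of Q: Q(-1)=-1.
So the global minimum of L is P(3) + Q(-1) + 5 = -18 − 1 + 5 = -14, attained at (3, -1).

-14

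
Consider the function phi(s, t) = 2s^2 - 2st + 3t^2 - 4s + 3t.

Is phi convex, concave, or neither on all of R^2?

convex

phi is quadratic, so its Hessian is the constant matrix H = [[4, -2], [-2, 6]].
det(H) = 20, tr(H) = 10.
det(H) > 0 and tr(H) > 0, so H is positive definite everywhere: convex.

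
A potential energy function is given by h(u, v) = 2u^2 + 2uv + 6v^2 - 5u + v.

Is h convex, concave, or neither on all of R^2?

h is quadratic, so its Hessian is the constant matrix H = [[4, 2], [2, 12]].
det(H) = 44, tr(H) = 16.
det(H) > 0 and tr(H) > 0, so H is positive definite everywhere: convex.

convex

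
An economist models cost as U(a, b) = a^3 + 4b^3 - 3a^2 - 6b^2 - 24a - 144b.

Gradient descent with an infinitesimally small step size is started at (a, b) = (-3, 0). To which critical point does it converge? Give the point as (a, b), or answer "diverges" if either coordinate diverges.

diverges

U is separable, so gradient descent decouples: a follows -∂U/∂a, b follows -∂U/∂b.
∂U/∂a = 3(a - 4)(a + 2); at a=-3 this is 21, so a decreases.
∂U/∂b = 12(b - 4)(b + 3); at b=0 this is -144, so b increases.
The a-coordinate has no critical point in that direction and runs off to infinity.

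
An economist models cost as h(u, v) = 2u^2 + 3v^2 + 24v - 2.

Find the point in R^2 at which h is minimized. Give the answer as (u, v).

h(u,v) separates as P(u) + Q(v) − 2, so its minimum is min P + min Q − 2.
P'(u) = 4u vanishes at u ∈ {0}; Q'(v) = 6v + 24 vanishes at v ∈ {-4}.
Local minima of P (where P''>0): P(0)=0. Local minima of Q: Q(-4)=-48.
So the global minimum of h is P(0) + Q(-4) − 2 = 0 − 48 − 2 = -50, attained at (0, -4).

(0, -4)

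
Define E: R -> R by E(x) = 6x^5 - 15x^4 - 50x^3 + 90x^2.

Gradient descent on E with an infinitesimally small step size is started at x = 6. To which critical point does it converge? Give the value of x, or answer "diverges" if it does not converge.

3

E'(x) = 30x(x - 3)(x - 1)(x + 2), so E'(6) = 21600.
Gradient descent moves in the -E' direction, i.e. x is decreasing.
The nearest critical point in that direction is x = 3, where E'' = 900 > 0 (a local minimum). The iterate converges there.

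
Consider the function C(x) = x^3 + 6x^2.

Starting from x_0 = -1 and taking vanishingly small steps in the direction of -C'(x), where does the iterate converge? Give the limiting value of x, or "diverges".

0

C'(x) = 3x(x + 4), so C'(-1) = -9.
Gradient descent moves in the -C' direction, i.e. x is increasing.
The nearest critical point in that direction is x = 0, where C'' = 12 > 0 (a local minimum). The iterate converges there.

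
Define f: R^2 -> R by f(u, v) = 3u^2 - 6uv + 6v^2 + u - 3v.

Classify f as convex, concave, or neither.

convex

f is quadratic, so its Hessian is the constant matrix H = [[6, -6], [-6, 12]].
det(H) = 36, tr(H) = 18.
det(H) > 0 and tr(H) > 0, so H is positive definite everywhere: convex.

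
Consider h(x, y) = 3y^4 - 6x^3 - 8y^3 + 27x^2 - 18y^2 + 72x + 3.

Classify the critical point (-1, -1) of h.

The mixed partial ∂²h/∂x∂y is 0, so the Hessian at any point is diag(h_xx, h_yy) = diag(18(-2x + 3), 12(3y^2 - 4y - 3)).
At (-1, -1): H = diag(90, 48).
Both eigenvalues are positive, so H is positive definite: a local minimum.

local minimum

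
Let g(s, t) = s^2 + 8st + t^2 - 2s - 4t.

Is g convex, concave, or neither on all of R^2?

neither

g is quadratic, so its Hessian is the constant matrix H = [[2, 8], [8, 2]].
det(H) = -60, tr(H) = 4.
det(H) < 0, so H is indefinite: neither convex nor concave.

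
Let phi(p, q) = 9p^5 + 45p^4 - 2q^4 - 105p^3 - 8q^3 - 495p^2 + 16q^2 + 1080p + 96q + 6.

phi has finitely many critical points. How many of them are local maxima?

phi separates as a function of p plus a function of q, so ∇phi=0 decouples.
∂phi/∂p = 45(p - 2)(p - 1)(p + 3)(p + 4) = 0 at p ∈ {-4, -3, 1, 2}; ∂phi/∂q = -8(q - 2)(q + 2)(q + 3) = 0 at q ∈ {-3, -2, 2}.
The Hessian is diagonal: diag(phi_pp, phi_qq). Second derivatives: phi_pp(-4)=-1350, phi_pp(-3)=900, phi_pp(1)=-900, phi_pp(2)=1350; phi_qq(-3)=-40, phi_qq(-2)=32, phi_qq(2)=-160.
Local maxima occur where both diagonal entries negative: (-4, -3), (-4, 2), (1, -3), (1, 2). Count: 4.

4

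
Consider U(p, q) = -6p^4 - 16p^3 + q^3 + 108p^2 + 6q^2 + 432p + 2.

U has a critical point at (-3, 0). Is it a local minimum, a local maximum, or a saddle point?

saddle point

The mixed partial ∂²U/∂p∂q is 0, so the Hessian at any point is diag(U_pp, U_qq) = diag(24(-3p^2 - 4p + 9), 6(q + 2)).
At (-3, 0): H = diag(-144, 12).
The eigenvalues have opposite signs, so H is indefinite: a saddle point.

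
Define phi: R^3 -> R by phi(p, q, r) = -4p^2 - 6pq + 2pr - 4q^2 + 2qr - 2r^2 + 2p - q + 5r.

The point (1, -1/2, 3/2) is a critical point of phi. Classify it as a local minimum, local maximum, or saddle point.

local maximum

The Hessian is constant: H = [[-8, -6, 2], [-6, -8, 2], [2, 2, -4]].
Leading principal minors: Δ₁ = -8, Δ₂ = 28, Δ₃ = -96.
The minors alternate sign starting negative (−, +, −), so H is negative definite: a local maximum.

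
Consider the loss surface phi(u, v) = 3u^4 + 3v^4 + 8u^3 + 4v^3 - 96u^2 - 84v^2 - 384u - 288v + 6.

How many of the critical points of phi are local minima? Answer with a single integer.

phi separates as a function of u plus a function of v, so ∇phi=0 decouples.
∂phi/∂u = 12(u - 4)(u + 2)(u + 4) = 0 at u ∈ {-4, -2, 4}; ∂phi/∂v = 12(v - 4)(v + 2)(v + 3) = 0 at v ∈ {-3, -2, 4}.
The Hessian is diagonal: diag(phi_uu, phi_vv). Second derivatives: phi_uu(-4)=192, phi_uu(-2)=-144, phi_uu(4)=576; phi_vv(-3)=84, phi_vv(-2)=-72, phi_vv(4)=504.
Local minima occur where both diagonal entries positive: (-4, -3), (-4, 4), (4, -3), (4, 4). Count: 4.

4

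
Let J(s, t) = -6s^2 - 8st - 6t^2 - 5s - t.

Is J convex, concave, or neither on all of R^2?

concave

J is quadratic, so its Hessian is the constant matrix H = [[-12, -8], [-8, -12]].
det(H) = 80, tr(H) = -24.
det(H) > 0 and tr(H) < 0, so H is negative definite everywhere: concave.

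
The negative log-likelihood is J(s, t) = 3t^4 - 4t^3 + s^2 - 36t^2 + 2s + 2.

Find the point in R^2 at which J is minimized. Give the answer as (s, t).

J(s,t) separates as P(s) + Q(t) + 2, so its minimum is min P + min Q + 2.
P'(s) = 2s + 2 vanishes at s ∈ {-1}; Q'(t) = 12t(t - 3)(t + 2) vanishes at t ∈ {-2, 0, 3}.
Local minima of P (where P''>0): P(-1)=-1. Local minima of Q: Q(-2)=-64, Q(3)=-189.
So the global minimum of J is P(-1) + Q(3) + 2 = -1 − 189 + 2 = -188, attained at (-1, 3).

(-1, 3)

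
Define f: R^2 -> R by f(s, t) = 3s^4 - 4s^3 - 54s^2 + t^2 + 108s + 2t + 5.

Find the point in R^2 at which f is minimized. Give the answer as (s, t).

f(s,t) separates as P(s) + Q(t) + 5, so its minimum is min P + min Q + 5.
P'(s) = 12(s - 3)(s - 1)(s + 3) vanishes at s ∈ {-3, 1, 3}; Q'(t) = 2(t + 1) vanishes at t ∈ {-1}.
Local minima of P (where P''>0): P(-3)=-459, P(3)=-27. Local minima of Q: Q(-1)=-1.
So the global minimum of f is P(-3) + Q(-1) + 5 = -459 − 1 + 5 = -455, attained at (-3, -1).

(-3, -1)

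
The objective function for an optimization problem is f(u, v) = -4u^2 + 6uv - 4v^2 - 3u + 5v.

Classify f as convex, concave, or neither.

f is quadratic, so its Hessian is the constant matrix H = [[-8, 6], [6, -8]].
det(H) = 28, tr(H) = -16.
det(H) > 0 and tr(H) < 0, so H is negative definite everywhere: concave.

concave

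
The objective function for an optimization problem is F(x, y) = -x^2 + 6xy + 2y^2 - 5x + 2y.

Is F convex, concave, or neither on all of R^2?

F is quadratic, so its Hessian is the constant matrix H = [[-2, 6], [6, 4]].
det(H) = -44, tr(H) = 2.
det(H) < 0, so H is indefinite: neither convex nor concave.

neither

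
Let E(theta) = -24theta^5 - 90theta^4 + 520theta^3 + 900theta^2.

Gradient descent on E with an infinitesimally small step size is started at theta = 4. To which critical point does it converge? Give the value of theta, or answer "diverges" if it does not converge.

E'(theta) = -120theta(theta - 3)(theta + 1)(theta + 5), so E'(4) = -21600.
Gradient descent moves in the -E' direction, i.e. theta is increasing.
There is no critical point above theta=4, and E' keeps the same sign, so the iterate runs off to +∞.

diverges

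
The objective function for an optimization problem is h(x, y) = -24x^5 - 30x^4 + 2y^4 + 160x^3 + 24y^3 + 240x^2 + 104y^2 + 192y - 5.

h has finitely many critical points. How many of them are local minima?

4

h separates as a function of x plus a function of y, so ∇h=0 decouples.
∂h/∂x = -120x(x - 2)(x + 1)(x + 2) = 0 at x ∈ {-2, -1, 0, 2}; ∂h/∂y = 8(y + 2)(y + 3)(y + 4) = 0 at y ∈ {-4, -3, -2}.
The Hessian is diagonal: diag(h_xx, h_yy). Second derivatives: h_xx(-2)=960, h_xx(-1)=-360, h_xx(0)=480, h_xx(2)=-2880; h_yy(-4)=16, h_yy(-3)=-8, h_yy(-2)=16.
Local minima occur where both diagonal entries positive: (-2, -4), (-2, -2), (0, -4), (0, -2). Count: 4.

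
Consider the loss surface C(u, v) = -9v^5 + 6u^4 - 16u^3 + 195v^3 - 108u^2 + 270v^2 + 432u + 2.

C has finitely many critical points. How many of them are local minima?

C separates as a function of u plus a function of v, so ∇C=0 decouples.
∂C/∂u = 24(u - 3)(u - 2)(u + 3) = 0 at u ∈ {-3, 2, 3}; ∂C/∂v = -45v(v - 4)(v + 1)(v + 3) = 0 at v ∈ {-3, -1, 0, 4}.
The Hessian is diagonal: diag(C_uu, C_vv). Second derivatives: C_uu(-3)=720, C_uu(2)=-120, C_uu(3)=144; C_vv(-3)=1890, C_vv(-1)=-450, C_vv(0)=540, C_vv(4)=-6300.
Local minima occur where both diagonal entries positive: (-3, -3), (-3, 0), (3, -3), (3, 0). Count: 4.

4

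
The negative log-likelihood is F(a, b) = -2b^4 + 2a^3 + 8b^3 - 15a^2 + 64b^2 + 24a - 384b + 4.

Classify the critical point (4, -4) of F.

The mixed partial ∂²F/∂a∂b is 0, so the Hessian at any point is diag(F_aa, F_bb) = diag(6(2a - 5), 8(-3b^2 + 6b + 16)).
At (4, -4): H = diag(18, -448).
The eigenvalues have opposite signs, so H is indefinite: a saddle point.

saddle point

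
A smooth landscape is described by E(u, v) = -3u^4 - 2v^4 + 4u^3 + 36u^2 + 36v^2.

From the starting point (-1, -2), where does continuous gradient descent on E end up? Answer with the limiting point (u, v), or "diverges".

E is separable, so gradient descent decouples: u follows -∂E/∂u, v follows -∂E/∂v.
∂E/∂u = -12u(u - 3)(u + 2); at u=-1 this is -48, so u increases.
∂E/∂v = -8v(v - 3)(v + 3); at v=-2 this is -80, so v increases.
u converges to its nearest critical value 0 (a local min of the u-part); v converges to 0. The iterate converges to (0, 0).

(0, 0)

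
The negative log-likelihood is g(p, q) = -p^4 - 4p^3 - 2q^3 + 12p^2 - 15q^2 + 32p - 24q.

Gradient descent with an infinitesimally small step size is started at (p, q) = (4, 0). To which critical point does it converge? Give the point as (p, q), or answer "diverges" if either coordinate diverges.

g is separable, so gradient descent decouples: p follows -∂g/∂p, q follows -∂g/∂q.
∂g/∂p = -4(p - 2)(p + 1)(p + 4); at p=4 this is -320, so p increases.
∂g/∂q = -6(q + 1)(q + 4); at q=0 this is -24, so q increases.
The p-coordinate has no critical point in that direction and runs off to infinity.

diverges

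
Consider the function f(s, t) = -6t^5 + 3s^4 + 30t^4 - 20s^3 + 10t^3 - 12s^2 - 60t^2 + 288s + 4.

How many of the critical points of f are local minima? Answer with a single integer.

f separates as a function of s plus a function of t, so ∇f=0 decouples.
∂f/∂s = 12(s - 4)(s - 3)(s + 2) = 0 at s ∈ {-2, 3, 4}; ∂f/∂t = -30t(t - 4)(t - 1)(t + 1) = 0 at t ∈ {-1, 0, 1, 4}.
The Hessian is diagonal: diag(f_ss, f_tt). Second derivatives: f_ss(-2)=360, f_ss(3)=-60, f_ss(4)=72; f_tt(-1)=300, f_tt(0)=-120, f_tt(1)=180, f_tt(4)=-1800.
Local minima occur where both diagonal entries positive: (-2, -1), (-2, 1), (4, -1), (4, 1). Count: 4.

4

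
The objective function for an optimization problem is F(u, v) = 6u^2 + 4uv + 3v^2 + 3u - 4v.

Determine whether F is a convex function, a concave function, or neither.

convex

F is quadratic, so its Hessian is the constant matrix H = [[12, 4], [4, 6]].
det(H) = 56, tr(H) = 18.
det(H) > 0 and tr(H) > 0, so H is positive definite everywhere: convex.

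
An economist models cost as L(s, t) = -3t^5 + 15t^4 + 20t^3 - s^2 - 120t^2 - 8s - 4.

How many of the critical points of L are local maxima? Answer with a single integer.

L separates as a function of s plus a function of t, so ∇L=0 decouples.
∂L/∂s = -2(s + 4) = 0 at s ∈ {-4}; ∂L/∂t = -15t(t - 4)(t - 2)(t + 2) = 0 at t ∈ {-2, 0, 2, 4}.
The Hessian is diagonal: diag(L_ss, L_tt). Second derivatives: L_ss(-4)=-2; L_tt(-2)=720, L_tt(0)=-240, L_tt(2)=240, L_tt(4)=-720.
Local maxima occur where both diagonal entries negative: (-4, 0), (-4, 4). Count: 2.

2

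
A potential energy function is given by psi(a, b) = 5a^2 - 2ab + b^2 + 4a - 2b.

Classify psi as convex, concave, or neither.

convex

psi is quadratic, so its Hessian is the constant matrix H = [[10, -2], [-2, 2]].
det(H) = 16, tr(H) = 12.
det(H) > 0 and tr(H) > 0, so H is positive definite everywhere: convex.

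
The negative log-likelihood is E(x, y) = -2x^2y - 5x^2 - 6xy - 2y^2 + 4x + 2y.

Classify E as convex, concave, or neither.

neither

The term -2x^2y is cubic, so the Hessian is not constant.
∂²E/∂x² = -4y - 10, which takes both signs as y varies (negative for sufficiently large y). A diagonal entry of the Hessian changing sign means the Hessian is neither positive- nor negative-semidefinite on all of R^2.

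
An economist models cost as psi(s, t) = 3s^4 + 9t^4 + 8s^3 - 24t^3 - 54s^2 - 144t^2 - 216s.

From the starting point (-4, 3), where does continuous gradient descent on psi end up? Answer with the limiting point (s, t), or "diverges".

(-3, 4)

psi is separable, so gradient descent decouples: s follows -∂psi/∂s, t follows -∂psi/∂t.
∂psi/∂s = 12(s - 3)(s + 2)(s + 3); at s=-4 this is -168, so s increases.
∂psi/∂t = 36t(t - 4)(t + 2); at t=3 this is -540, so t increases.
s converges to its nearest critical value -3 (a local min of the s-part); t converges to 4. The iterate converges to (-3, 4).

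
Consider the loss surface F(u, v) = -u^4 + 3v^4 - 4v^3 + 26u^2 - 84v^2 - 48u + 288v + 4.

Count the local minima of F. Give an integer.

2

F separates as a function of u plus a function of v, so ∇F=0 decouples.
∂F/∂u = -4(u - 3)(u - 1)(u + 4) = 0 at u ∈ {-4, 1, 3}; ∂F/∂v = 12(v - 3)(v - 2)(v + 4) = 0 at v ∈ {-4, 2, 3}.
The Hessian is diagonal: diag(F_uu, F_vv). Second derivatives: F_uu(-4)=-140, F_uu(1)=40, F_uu(3)=-56; F_vv(-4)=504, F_vv(2)=-72, F_vv(3)=84.
Local minima occur where both diagonal entries positive: (1, -4), (1, 3). Count: 2.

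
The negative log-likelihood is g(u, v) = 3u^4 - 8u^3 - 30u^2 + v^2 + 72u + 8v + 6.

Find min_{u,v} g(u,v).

-162

g(u,v) separates as P(u) + Q(v) + 6, so its minimum is min P + min Q + 6.
P'(u) = 12(u - 3)(u - 1)(u + 2) vanishes at u ∈ {-2, 1, 3}; Q'(v) = 2v + 8 vanishes at v ∈ {-4}.
Local minima of P (where P''>0): P(-2)=-152, P(3)=-27. Local minima of Q: Q(-4)=-16.
So the global minimum of g is P(-2) + Q(-4) + 6 = -152 − 16 + 6 = -162, attained at (-2, -4).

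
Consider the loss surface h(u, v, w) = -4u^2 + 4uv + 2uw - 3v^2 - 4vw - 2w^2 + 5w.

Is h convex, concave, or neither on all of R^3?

h is quadratic, so its Hessian is the constant matrix H = [[-8, 4, 2], [4, -6, -4], [2, -4, -4]].
Leading principal minors: -8, 32, -40.
Signs alternate −, +, − ⇒ H ≺ 0 ⇒ concave.

concave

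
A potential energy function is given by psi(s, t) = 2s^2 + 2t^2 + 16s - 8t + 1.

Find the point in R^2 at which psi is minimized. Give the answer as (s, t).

(-4, 2)

psi(s,t) separates as P(s) + Q(t) + 1, so its minimum is min P + min Q + 1.
P'(s) = 4s + 16 vanishes at s ∈ {-4}; Q'(t) = 4(t - 2) vanishes at t ∈ {2}.
Local minima of P (where P''>0): P(-4)=-32. Local minima of Q: Q(2)=-8.
So the global minimum of psi is P(-4) + Q(2) + 1 = -32 − 8 + 1 = -39, attained at (-4, 2).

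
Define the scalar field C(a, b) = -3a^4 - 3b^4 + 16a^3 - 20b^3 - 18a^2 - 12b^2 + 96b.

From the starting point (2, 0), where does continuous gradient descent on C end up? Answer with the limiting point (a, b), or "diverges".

(1, -2)

C is separable, so gradient descent decouples: a follows -∂C/∂a, b follows -∂C/∂b.
∂C/∂a = -12a(a - 3)(a - 1); at a=2 this is 24, so a decreases.
∂C/∂b = -12(b - 1)(b + 2)(b + 4); at b=0 this is 96, so b decreases.
a converges to its nearest critical value 1 (a local min of the a-part); b converges to -2. The iterate converges to (1, -2).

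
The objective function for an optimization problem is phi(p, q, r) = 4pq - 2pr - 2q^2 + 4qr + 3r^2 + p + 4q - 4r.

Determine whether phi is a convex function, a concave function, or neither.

phi is quadratic, so its Hessian is the constant matrix H = [[0, 4, -2], [4, -4, 4], [-2, 4, 6]].
Leading principal minors: 0, -16, -144.
Neither pattern holds ⇒ H is indefinite ⇒ neither convex nor concave.

neither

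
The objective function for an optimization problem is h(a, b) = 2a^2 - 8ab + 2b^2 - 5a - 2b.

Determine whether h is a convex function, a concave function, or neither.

h is quadratic, so its Hessian is the constant matrix H = [[4, -8], [-8, 4]].
det(H) = -48, tr(H) = 8.
det(H) < 0, so H is indefinite: neither convex nor concave.

neither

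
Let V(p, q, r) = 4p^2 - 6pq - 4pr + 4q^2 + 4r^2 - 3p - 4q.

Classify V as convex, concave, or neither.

convex

V is quadratic, so its Hessian is the constant matrix H = [[8, -6, -4], [-6, 8, 0], [-4, 0, 8]].
Leading principal minors: 8, 28, 96.
All positive ⇒ H ≻ 0 ⇒ convex.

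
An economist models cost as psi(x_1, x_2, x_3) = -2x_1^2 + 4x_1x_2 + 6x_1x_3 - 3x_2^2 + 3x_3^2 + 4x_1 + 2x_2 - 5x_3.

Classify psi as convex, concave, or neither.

psi is quadratic, so its Hessian is the constant matrix H = [[-4, 4, 6], [4, -6, 0], [6, 0, 6]].
Leading principal minors: -4, 8, 264.
Neither pattern holds ⇒ H is indefinite ⇒ neither convex nor concave.

neither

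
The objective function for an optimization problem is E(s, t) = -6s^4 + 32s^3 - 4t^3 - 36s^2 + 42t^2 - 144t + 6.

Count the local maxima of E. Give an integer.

2

E separates as a function of s plus a function of t, so ∇E=0 decouples.
∂E/∂s = -24s(s - 3)(s - 1) = 0 at s ∈ {0, 1, 3}; ∂E/∂t = -12(t - 4)(t - 3) = 0 at t ∈ {3, 4}.
The Hessian is diagonal: diag(E_ss, E_tt). Second derivatives: E_ss(0)=-72, E_ss(1)=48, E_ss(3)=-144; E_tt(3)=12, E_tt(4)=-12.
Local maxima occur where both diagonal entries negative: (0, 4), (3, 4). Count: 2.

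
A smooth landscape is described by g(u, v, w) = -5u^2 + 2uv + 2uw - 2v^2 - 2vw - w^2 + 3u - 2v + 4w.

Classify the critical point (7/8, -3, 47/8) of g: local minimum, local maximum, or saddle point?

The Hessian is constant: H = [[-10, 2, 2], [2, -4, -2], [2, -2, -2]].
Leading principal minors: Δ₁ = -10, Δ₂ = 36, Δ₃ = -32.
The minors alternate sign starting negative (−, +, −), so H is negative definite: a local maximum.

local maximum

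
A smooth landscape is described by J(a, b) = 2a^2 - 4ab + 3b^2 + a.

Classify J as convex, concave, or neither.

convex

J is quadratic, so its Hessian is the constant matrix H = [[4, -4], [-4, 6]].
det(H) = 8, tr(H) = 10.
det(H) > 0 and tr(H) > 0, so H is positive definite everywhere: convex.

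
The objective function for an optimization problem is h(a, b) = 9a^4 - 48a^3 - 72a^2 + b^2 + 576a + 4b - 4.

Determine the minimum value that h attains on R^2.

h(a,b) separates as P(a) + Q(b) − 4, so its minimum is min P + min Q − 4.
P'(a) = 36(a - 4)(a - 2)(a + 2) vanishes at a ∈ {-2, 2, 4}; Q'(b) = 2b + 4 vanishes at b ∈ {-2}.
Local minima of P (where P''>0): P(-2)=-912, P(4)=384. Local minima of Q: Q(-2)=-4.
So the global minimum of h is P(-2) + Q(-2) − 4 = -912 − 4 − 4 = -920, attained at (-2, -2).

-920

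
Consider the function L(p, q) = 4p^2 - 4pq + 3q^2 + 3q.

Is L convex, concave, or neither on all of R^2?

convex

L is quadratic, so its Hessian is the constant matrix H = [[8, -4], [-4, 6]].
det(H) = 32, tr(H) = 14.
det(H) > 0 and tr(H) > 0, so H is positive definite everywhere: convex.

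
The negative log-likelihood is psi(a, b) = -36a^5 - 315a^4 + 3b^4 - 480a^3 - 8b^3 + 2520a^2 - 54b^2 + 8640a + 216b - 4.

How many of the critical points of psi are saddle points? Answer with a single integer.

psi separates as a function of a plus a function of b, so ∇psi=0 decouples.
∂psi/∂a = -180(a - 2)(a + 2)(a + 3)(a + 4) = 0 at a ∈ {-4, -3, -2, 2}; ∂psi/∂b = 12(b - 3)(b - 2)(b + 3) = 0 at b ∈ {-3, 2, 3}.
The Hessian is diagonal: diag(psi_aa, psi_bb). Second derivatives: psi_aa(-4)=2160, psi_aa(-3)=-900, psi_aa(-2)=1440, psi_aa(2)=-21600; psi_bb(-3)=360, psi_bb(2)=-60, psi_bb(3)=72.
Saddle points occur where the two diagonal entries have opposite signs: (-4, 2), (-3, -3), (-3, 3), (-2, 2), (2, -3), (2, 3). Count: 6.

6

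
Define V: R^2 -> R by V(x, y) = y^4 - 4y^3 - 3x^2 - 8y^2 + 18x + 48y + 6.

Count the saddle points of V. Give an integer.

V separates as a function of x plus a function of y, so ∇V=0 decouples.
∂V/∂x = -6(x - 3) = 0 at x ∈ {3}; ∂V/∂y = 4(y - 3)(y - 2)(y + 2) = 0 at y ∈ {-2, 2, 3}.
The Hessian is diagonal: diag(V_xx, V_yy). Second derivatives: V_xx(3)=-6; V_yy(-2)=80, V_yy(2)=-16, V_yy(3)=20.
Saddle points occur where the two diagonal entries have opposite signs: (3, -2), (3, 3). Count: 2.

2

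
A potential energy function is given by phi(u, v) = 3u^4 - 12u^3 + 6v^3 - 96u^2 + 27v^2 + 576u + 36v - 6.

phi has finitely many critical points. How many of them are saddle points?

phi separates as a function of u plus a function of v, so ∇phi=0 decouples.
∂phi/∂u = 12(u - 4)(u - 3)(u + 4) = 0 at u ∈ {-4, 3, 4}; ∂phi/∂v = 18(v + 1)(v + 2) = 0 at v ∈ {-2, -1}.
The Hessian is diagonal: diag(phi_uu, phi_vv). Second derivatives: phi_uu(-4)=672, phi_uu(3)=-84, phi_uu(4)=96; phi_vv(-2)=-18, phi_vv(-1)=18.
Saddle points occur where the two diagonal entries have opposite signs: (-4, -2), (3, -1), (4, -2). Count: 3.

3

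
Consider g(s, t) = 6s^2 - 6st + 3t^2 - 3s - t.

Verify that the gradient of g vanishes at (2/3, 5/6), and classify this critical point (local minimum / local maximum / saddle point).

local minimum

∇g = (12s - 6t - 3, -6s + 6t - 1); substituting (2/3, 5/6) gives ∇g = (0, 0), so (2/3, 5/6) is indeed a critical point.
The Hessian of g is constant: H = [[12, -6], [-6, 6]].
det(H) = 12·6 − (-6)² = 36.
det(H) > 0 and tr(H) = 18 > 0, so H is positive definite and the point is a local minimum.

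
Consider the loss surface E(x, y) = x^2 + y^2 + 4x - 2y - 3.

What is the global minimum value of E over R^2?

E(x,y) separates as P(x) + Q(y) − 3, so its minimum is min P + min Q − 3.
P'(x) = 2x + 4 vanishes at x ∈ {-2}; Q'(y) = 2y - 2 vanishes at y ∈ {1}.
Local minima of P (where P''>0): P(-2)=-4. Local minima of Q: Q(1)=-1.
So the global minimum of E is P(-2) + Q(1) − 3 = -4 − 1 − 3 = -8, attained at (-2, 1).

-8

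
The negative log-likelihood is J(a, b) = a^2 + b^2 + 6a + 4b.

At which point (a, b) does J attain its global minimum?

(-3, -2)

J(a,b) separates as P(a) + Q(b), so its minimum is min P + min Q.
P'(a) = 2a + 6 vanishes at a ∈ {-3}; Q'(b) = 2b + 4 vanishes at b ∈ {-2}.
Local minima of P (where P''>0): P(-3)=-9. Local minima of Q: Q(-2)=-4.
So the global minimum of J is P(-3) + Q(-2) = -9 − 4 = -13, attained at (-3, -2).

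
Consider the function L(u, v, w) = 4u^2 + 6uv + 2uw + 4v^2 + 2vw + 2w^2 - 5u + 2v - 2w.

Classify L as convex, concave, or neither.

L is quadratic, so its Hessian is the constant matrix H = [[8, 6, 2], [6, 8, 2], [2, 2, 4]].
Leading principal minors: 8, 28, 96.
All positive ⇒ H ≻ 0 ⇒ convex.

convex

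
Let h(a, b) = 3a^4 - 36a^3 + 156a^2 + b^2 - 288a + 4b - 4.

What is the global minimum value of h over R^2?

h(a,b) separates as P(a) + Q(b) − 4, so its minimum is min P + min Q − 4.
P'(a) = 12(a - 4)(a - 3)(a - 2) vanishes at a ∈ {2, 3, 4}; Q'(b) = 2b + 4 vanishes at b ∈ {-2}.
Local minima of P (where P''>0): P(2)=-192, P(4)=-192. Local minima of Q: Q(-2)=-4.
So the global minimum of h is P(2) + Q(-2) − 4 = -192 − 4 − 4 = -200, attained at (2, -2).

-200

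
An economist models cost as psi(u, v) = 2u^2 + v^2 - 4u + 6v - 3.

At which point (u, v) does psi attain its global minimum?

psi(u,v) separates as P(u) + Q(v) − 3, so its minimum is min P + min Q − 3.
P'(u) = 4u - 4 vanishes at u ∈ {1}; Q'(v) = 2v + 6 vanishes at v ∈ {-3}.
Local minima of P (where P''>0): P(1)=-2. Local minima of Q: Q(-3)=-9.
So the global minimum of psi is P(1) + Q(-3) − 3 = -2 − 9 − 3 = -14, attained at (1, -3).

(1, -3)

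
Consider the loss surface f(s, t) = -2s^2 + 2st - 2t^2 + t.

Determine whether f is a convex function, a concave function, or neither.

f is quadratic, so its Hessian is the constant matrix H = [[-4, 2], [2, -4]].
det(H) = 12, tr(H) = -8.
det(H) > 0 and tr(H) < 0, so H is negative definite everywhere: concave.

concave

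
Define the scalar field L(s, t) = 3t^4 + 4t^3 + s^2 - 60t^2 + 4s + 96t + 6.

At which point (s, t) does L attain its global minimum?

L(s,t) separates as P(s) + Q(t) + 6, so its minimum is min P + min Q + 6.
P'(s) = 2s + 4 vanishes at s ∈ {-2}; Q'(t) = 12(t - 2)(t - 1)(t + 4) vanishes at t ∈ {-4, 1, 2}.
Local minima of P (where P''>0): P(-2)=-4. Local minima of Q: Q(-4)=-832, Q(2)=32.
So the global minimum of L is P(-2) + Q(-4) + 6 = -4 − 832 + 6 = -830, attained at (-2, -4).

(-2, -4)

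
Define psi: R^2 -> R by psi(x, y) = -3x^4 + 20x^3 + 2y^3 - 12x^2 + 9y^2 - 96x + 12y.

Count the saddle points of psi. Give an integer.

psi separates as a function of x plus a function of y, so ∇psi=0 decouples.
∂psi/∂x = -12(x - 4)(x - 2)(x + 1) = 0 at x ∈ {-1, 2, 4}; ∂psi/∂y = 6(y + 1)(y + 2) = 0 at y ∈ {-2, -1}.
The Hessian is diagonal: diag(psi_xx, psi_yy). Second derivatives: psi_xx(-1)=-180, psi_xx(2)=72, psi_xx(4)=-120; psi_yy(-2)=-6, psi_yy(-1)=6.
Saddle points occur where the two diagonal entries have opposite signs: (-1, -1), (2, -2), (4, -1). Count: 3.

3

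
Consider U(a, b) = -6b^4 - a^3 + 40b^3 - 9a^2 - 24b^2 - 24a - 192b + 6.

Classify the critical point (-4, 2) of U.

The mixed partial ∂²U/∂a∂b is 0, so the Hessian at any point is diag(U_aa, U_bb) = diag(-6(a + 3), 24(-3b^2 + 10b - 2)).
At (-4, 2): H = diag(6, 144).
Both eigenvalues are positive, so H is positive definite: a local minimum.

local minimum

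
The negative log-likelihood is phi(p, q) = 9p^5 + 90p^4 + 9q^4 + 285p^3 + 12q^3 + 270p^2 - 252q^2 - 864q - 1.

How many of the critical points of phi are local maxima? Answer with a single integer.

phi separates as a function of p plus a function of q, so ∇phi=0 decouples.
∂phi/∂p = 45p(p + 1)(p + 3)(p + 4) = 0 at p ∈ {-4, -3, -1, 0}; ∂phi/∂q = 36(q - 4)(q + 2)(q + 3) = 0 at q ∈ {-3, -2, 4}.
The Hessian is diagonal: diag(phi_pp, phi_qq). Second derivatives: phi_pp(-4)=-540, phi_pp(-3)=270, phi_pp(-1)=-270, phi_pp(0)=540; phi_qq(-3)=252, phi_qq(-2)=-216, phi_qq(4)=1512.
Local maxima occur where both diagonal entries negative: (-4, -2), (-1, -2). Count: 2.

2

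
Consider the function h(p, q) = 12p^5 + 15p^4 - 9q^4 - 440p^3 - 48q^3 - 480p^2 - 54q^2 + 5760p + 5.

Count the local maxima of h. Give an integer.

h separates as a function of p plus a function of q, so ∇h=0 decouples.
∂h/∂p = 60(p - 4)(p - 2)(p + 3)(p + 4) = 0 at p ∈ {-4, -3, 2, 4}; ∂h/∂q = -36q(q + 1)(q + 3) = 0 at q ∈ {-3, -1, 0}.
The Hessian is diagonal: diag(h_pp, h_qq). Second derivatives: h_pp(-4)=-2880, h_pp(-3)=2100, h_pp(2)=-3600, h_pp(4)=6720; h_qq(-3)=-216, h_qq(-1)=72, h_qq(0)=-108.
Local maxima occur where both diagonal entries negative: (-4, -3), (-4, 0), (2, -3), (2, 0). Count: 4.

4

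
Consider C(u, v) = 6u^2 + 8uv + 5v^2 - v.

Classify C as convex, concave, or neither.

C is quadratic, so its Hessian is the constant matrix H = [[12, 8], [8, 10]].
det(H) = 56, tr(H) = 22.
det(H) > 0 and tr(H) > 0, so H is positive definite everywhere: convex.

convex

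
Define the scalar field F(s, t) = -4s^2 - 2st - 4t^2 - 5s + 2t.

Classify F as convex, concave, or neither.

concave

F is quadratic, so its Hessian is the constant matrix H = [[-8, -2], [-2, -8]].
det(H) = 60, tr(H) = -16.
det(H) > 0 and tr(H) < 0, so H is negative definite everywhere: concave.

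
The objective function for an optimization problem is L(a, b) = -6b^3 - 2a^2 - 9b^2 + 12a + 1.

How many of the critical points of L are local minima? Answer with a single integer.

0

L separates as a function of a plus a function of b, so ∇L=0 decouples.
∂L/∂a = -4(a - 3) = 0 at a ∈ {3}; ∂L/∂b = -18b(b + 1) = 0 at b ∈ {-1, 0}.
The Hessian is diagonal: diag(L_aa, L_bb). Second derivatives: L_aa(3)=-4; L_bb(-1)=18, L_bb(0)=-18.
Local minima occur where both diagonal entries positive: none. Count: 0.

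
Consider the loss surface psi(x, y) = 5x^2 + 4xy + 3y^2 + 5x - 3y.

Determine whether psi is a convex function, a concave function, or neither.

psi is quadratic, so its Hessian is the constant matrix H = [[10, 4], [4, 6]].
det(H) = 44, tr(H) = 16.
det(H) > 0 and tr(H) > 0, so H is positive definite everywhere: convex.

convex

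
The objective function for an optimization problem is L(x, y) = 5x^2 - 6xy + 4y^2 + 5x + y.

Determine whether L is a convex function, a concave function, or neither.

convex

L is quadratic, so its Hessian is the constant matrix H = [[10, -6], [-6, 8]].
det(H) = 44, tr(H) = 18.
det(H) > 0 and tr(H) > 0, so H is positive definite everywhere: convex.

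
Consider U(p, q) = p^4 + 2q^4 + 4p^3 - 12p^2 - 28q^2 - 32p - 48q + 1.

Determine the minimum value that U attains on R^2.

U(p,q) separates as A(p) + B(q) + 1, so its minimum is min A + min B + 1.
A'(p) = 4(p - 2)(p + 1)(p + 4) vanishes at p ∈ {-4, -1, 2}; B'(q) = 8(q - 3)(q + 1)(q + 2) vanishes at q ∈ {-2, -1, 3}.
Local minima of A (where A''>0): A(-4)=-64, A(2)=-64. Local minima of B: B(-2)=16, B(3)=-234.
So the global minimum of U is A(-4) + B(3) + 1 = -64 − 234 + 1 = -297, attained at (-4, 3).

-297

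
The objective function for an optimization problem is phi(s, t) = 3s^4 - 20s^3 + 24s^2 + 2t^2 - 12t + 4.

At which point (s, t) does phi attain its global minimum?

(4, 3)

phi(s,t) separates as P(s) + Q(t) + 4, so its minimum is min P + min Q + 4.
P'(s) = 12s(s - 4)(s - 1) vanishes at s ∈ {0, 1, 4}; Q'(t) = 4(t - 3) vanishes at t ∈ {3}.
Local minima of P (where P''>0): P(0)=0, P(4)=-128. Local minima of Q: Q(3)=-18.
So the global minimum of phi is P(4) + Q(3) + 4 = -128 − 18 + 4 = -142, attained at (4, 3).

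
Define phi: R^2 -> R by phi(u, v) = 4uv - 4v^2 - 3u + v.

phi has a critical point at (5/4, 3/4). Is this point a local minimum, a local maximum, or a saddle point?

saddle point

The Hessian of phi is constant: H = [[0, 4], [4, -8]].
det(H) = 0·(-8) − 4² = -16.
Since det(H) < 0, H is indefinite and the critical point is a saddle point.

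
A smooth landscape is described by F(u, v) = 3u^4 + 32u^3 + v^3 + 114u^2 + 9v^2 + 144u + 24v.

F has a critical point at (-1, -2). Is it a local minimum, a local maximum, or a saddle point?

The mixed partial ∂²F/∂u∂v is 0, so the Hessian at any point is diag(F_uu, F_vv) = diag(12(3u^2 + 16u + 19), 6(v + 3)).
At (-1, -2): H = diag(72, 6).
Both eigenvalues are positive, so H is positive definite: a local minimum.

local minimum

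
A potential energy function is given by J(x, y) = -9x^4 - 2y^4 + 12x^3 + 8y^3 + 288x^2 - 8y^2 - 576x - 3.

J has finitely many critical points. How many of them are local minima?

1

J separates as a function of x plus a function of y, so ∇J=0 decouples.
∂J/∂x = -36(x - 4)(x - 1)(x + 4) = 0 at x ∈ {-4, 1, 4}; ∂J/∂y = -8y(y - 2)(y - 1) = 0 at y ∈ {0, 1, 2}.
The Hessian is diagonal: diag(J_xx, J_yy). Second derivatives: J_xx(-4)=-1440, J_xx(1)=540, J_xx(4)=-864; J_yy(0)=-16, J_yy(1)=8, J_yy(2)=-16.
Local minima occur where both diagonal entries positive: (1, 1). Count: 1.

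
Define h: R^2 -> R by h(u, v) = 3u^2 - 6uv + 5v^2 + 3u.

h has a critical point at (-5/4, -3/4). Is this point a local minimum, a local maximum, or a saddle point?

The Hessian of h is constant: H = [[6, -6], [-6, 10]].
det(H) = 6·10 − (-6)² = 24.
det(H) > 0 and tr(H) = 16 > 0, so H is positive definite and the point is a local minimum.

local minimum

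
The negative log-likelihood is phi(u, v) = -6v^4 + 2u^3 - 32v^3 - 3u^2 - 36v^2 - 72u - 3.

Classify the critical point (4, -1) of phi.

The mixed partial ∂²phi/∂u∂v is 0, so the Hessian at any point is diag(phi_uu, phi_vv) = diag(6(2u - 1), -24(3v^2 + 8v + 3)).
At (4, -1): H = diag(42, 48).
Both eigenvalues are positive, so H is positive definite: a local minimum.

local minimum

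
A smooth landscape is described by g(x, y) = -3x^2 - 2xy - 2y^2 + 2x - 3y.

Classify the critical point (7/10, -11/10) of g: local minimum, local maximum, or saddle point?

local maximum

The Hessian of g is constant: H = [[-6, -2], [-2, -4]].
det(H) = (-6)·(-4) − (-2)² = 20.
det(H) > 0 and tr(H) = -10 < 0, so H is negative definite and the point is a local maximum.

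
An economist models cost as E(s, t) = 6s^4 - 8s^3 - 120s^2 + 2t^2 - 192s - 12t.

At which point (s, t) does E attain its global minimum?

(4, 3)

E(s,t) separates as P(s) + Q(t), so its minimum is min P + min Q.
P'(s) = 24(s - 4)(s + 1)(s + 2) vanishes at s ∈ {-2, -1, 4}; Q'(t) = 4(t - 3) vanishes at t ∈ {3}.
Local minima of P (where P''>0): P(-2)=64, P(4)=-1664. Local minima of Q: Q(3)=-18.
So the global minimum of E is P(4) + Q(3) = -1664 − 18 = -1682, attained at (4, 3).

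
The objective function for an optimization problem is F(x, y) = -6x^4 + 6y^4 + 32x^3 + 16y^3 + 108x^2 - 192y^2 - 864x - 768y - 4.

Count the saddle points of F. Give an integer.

F separates as a function of x plus a function of y, so ∇F=0 decouples.
∂F/∂x = -24(x - 4)(x - 3)(x + 3) = 0 at x ∈ {-3, 3, 4}; ∂F/∂y = 24(y - 4)(y + 2)(y + 4) = 0 at y ∈ {-4, -2, 4}.
The Hessian is diagonal: diag(F_xx, F_yy). Second derivatives: F_xx(-3)=-1008, F_xx(3)=144, F_xx(4)=-168; F_yy(-4)=384, F_yy(-2)=-288, F_yy(4)=1152.
Saddle points occur where the two diagonal entries have opposite signs: (-3, -4), (-3, 4), (3, -2), (4, -4), (4, 4). Count: 5.

5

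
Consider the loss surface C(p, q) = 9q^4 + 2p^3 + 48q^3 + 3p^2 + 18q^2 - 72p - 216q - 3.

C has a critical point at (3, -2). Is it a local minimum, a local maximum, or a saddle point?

The mixed partial ∂²C/∂p∂q is 0, so the Hessian at any point is diag(C_pp, C_qq) = diag(6(2p + 1), 36(3q^2 + 8q + 1)).
At (3, -2): H = diag(42, -108).
The eigenvalues have opposite signs, so H is indefinite: a saddle point.

saddle point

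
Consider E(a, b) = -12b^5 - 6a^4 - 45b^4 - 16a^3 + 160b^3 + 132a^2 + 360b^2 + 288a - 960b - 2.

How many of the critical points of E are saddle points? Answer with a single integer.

E separates as a function of a plus a function of b, so ∇E=0 decouples.
∂E/∂a = -24(a - 3)(a + 1)(a + 4) = 0 at a ∈ {-4, -1, 3}; ∂E/∂b = -60(b - 2)(b - 1)(b + 2)(b + 4) = 0 at b ∈ {-4, -2, 1, 2}.
The Hessian is diagonal: diag(E_aa, E_bb). Second derivatives: E_aa(-4)=-504, E_aa(-1)=288, E_aa(3)=-672; E_bb(-4)=3600, E_bb(-2)=-1440, E_bb(1)=900, E_bb(2)=-1440.
Saddle points occur where the two diagonal entries have opposite signs: (-4, -4), (-4, 1), (-1, -2), (-1, 2), (3, -4), (3, 1). Count: 6.

6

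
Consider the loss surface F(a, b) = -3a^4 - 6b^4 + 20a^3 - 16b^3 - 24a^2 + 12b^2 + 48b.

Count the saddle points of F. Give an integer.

F separates as a function of a plus a function of b, so ∇F=0 decouples.
∂F/∂a = -12a(a - 4)(a - 1) = 0 at a ∈ {0, 1, 4}; ∂F/∂b = -24(b - 1)(b + 1)(b + 2) = 0 at b ∈ {-2, -1, 1}.
The Hessian is diagonal: diag(F_aa, F_bb). Second derivatives: F_aa(0)=-48, F_aa(1)=36, F_aa(4)=-144; F_bb(-2)=-72, F_bb(-1)=48, F_bb(1)=-144.
Saddle points occur where the two diagonal entries have opposite signs: (0, -1), (1, -2), (1, 1), (4, -1). Count: 4.

4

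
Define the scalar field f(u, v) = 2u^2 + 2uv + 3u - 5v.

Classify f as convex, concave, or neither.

f is quadratic, so its Hessian is the constant matrix H = [[4, 2], [2, 0]].
det(H) = -4, tr(H) = 4.
det(H) < 0, so H is indefinite: neither convex nor concave.

neither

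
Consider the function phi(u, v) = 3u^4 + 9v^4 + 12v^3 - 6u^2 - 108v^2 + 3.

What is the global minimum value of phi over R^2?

-567

phi(u,v) separates as P(u) + Q(v) + 3, so its minimum is min P + min Q + 3.
P'(u) = 12u(u - 1)(u + 1) vanishes at u ∈ {-1, 0, 1}; Q'(v) = 36v(v - 2)(v + 3) vanishes at v ∈ {-3, 0, 2}.
Local minima of P (where P''>0): P(-1)=-3, P(1)=-3. Local minima of Q: Q(-3)=-567, Q(2)=-192.
So the global minimum of phi is P(-1) + Q(-3) + 3 = -3 − 567 + 3 = -567, attained at (-1, -3).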